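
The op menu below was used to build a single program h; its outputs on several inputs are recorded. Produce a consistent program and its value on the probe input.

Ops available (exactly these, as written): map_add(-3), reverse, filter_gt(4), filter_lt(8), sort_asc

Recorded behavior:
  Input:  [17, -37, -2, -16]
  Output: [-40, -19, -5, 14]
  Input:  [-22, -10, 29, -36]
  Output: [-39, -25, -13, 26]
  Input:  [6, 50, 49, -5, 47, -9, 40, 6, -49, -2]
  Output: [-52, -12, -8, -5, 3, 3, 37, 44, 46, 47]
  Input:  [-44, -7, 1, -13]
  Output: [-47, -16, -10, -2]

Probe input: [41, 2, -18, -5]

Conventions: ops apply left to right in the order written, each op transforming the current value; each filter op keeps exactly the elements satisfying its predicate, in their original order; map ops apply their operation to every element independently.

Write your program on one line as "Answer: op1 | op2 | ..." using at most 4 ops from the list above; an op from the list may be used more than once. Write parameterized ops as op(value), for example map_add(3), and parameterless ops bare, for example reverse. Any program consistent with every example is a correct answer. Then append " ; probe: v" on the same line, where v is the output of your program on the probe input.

reverse | map_add(-3) | sort_asc ; probe: [-21, -8, -1, 38]

Check, running the answer program on each example:
  [17, -37, -2, -16] -> [-16, -2, -37, 17] -> [-19, -5, -40, 14] -> [-40, -19, -5, 14]
  [-22, -10, 29, -36] -> [-36, 29, -10, -22] -> [-39, 26, -13, -25] -> [-39, -25, -13, 26]
  [6, 50, 49, -5, 47, -9, 40, 6, -49, -2] -> [-2, -49, 6, 40, -9, 47, -5, 49, 50, 6] -> [-5, -52, 3, 37, -12, 44, -8, 46, 47, 3] -> [-52, -12, -8, -5, 3, 3, 37, 44, 46, 47]
  [-44, -7, 1, -13] -> [-13, 1, -7, -44] -> [-16, -2, -10, -47] -> [-47, -16, -10, -2]
  probe: [41, 2, -18, -5] -> [-5, -18, 2, 41] -> [-8, -21, -1, 38] -> [-21, -8, -1, 38]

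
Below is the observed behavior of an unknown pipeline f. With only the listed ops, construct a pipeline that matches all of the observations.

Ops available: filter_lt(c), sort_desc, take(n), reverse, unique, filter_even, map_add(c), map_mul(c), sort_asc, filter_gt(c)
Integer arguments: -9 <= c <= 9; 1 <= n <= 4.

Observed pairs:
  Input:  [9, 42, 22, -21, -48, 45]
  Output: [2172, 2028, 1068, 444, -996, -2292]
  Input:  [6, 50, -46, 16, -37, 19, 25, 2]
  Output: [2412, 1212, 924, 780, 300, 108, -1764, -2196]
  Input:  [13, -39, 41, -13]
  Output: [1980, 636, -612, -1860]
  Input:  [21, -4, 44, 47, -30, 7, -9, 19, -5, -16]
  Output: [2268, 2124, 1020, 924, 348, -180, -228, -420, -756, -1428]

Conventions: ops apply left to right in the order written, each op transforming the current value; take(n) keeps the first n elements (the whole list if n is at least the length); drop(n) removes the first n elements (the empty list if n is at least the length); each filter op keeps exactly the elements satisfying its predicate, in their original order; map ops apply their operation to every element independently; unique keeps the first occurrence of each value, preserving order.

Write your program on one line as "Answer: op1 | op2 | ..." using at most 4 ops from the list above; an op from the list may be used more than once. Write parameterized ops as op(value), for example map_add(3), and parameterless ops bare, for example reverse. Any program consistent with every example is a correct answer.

map_mul(8) | sort_desc | map_add(2) | map_mul(6)

Check, running the answer program on each example:
  [9, 42, 22, -21, -48, 45] -> [72, 336, 176, -168, -384, 360] -> [360, 336, 176, 72, -168, -384] -> [362, 338, 178, 74, -166, -382] -> [2172, 2028, 1068, 444, -996, -2292]
  [6, 50, -46, 16, -37, 19, 25, 2] -> [48, 400, -368, 128, -296, 152, 200, 16] -> [400, 200, 152, 128, 48, 16, -296, -368] -> [402, 202, 154, 130, 50, 18, -294, -366] -> [2412, 1212, 924, 780, 300, 108, -1764, -2196]
  [13, -39, 41, -13] -> [104, -312, 328, -104] -> [328, 104, -104, -312] -> [330, 106, -102, -310] -> [1980, 636, -612, -1860]
  [21, -4, 44, 47, -30, 7, -9, 19, -5, -16] -> [168, -32, 352, 376, -240, 56, -72, 152, -40, -128] -> [376, 352, 168, 152, 56, -32, -40, -72, -128, -240] -> [378, 354, 170, 154, 58, -30, -38, -70, -126, -238] -> [2268, 2124, 1020, 924, 348, -180, -228, -420, -756, -1428]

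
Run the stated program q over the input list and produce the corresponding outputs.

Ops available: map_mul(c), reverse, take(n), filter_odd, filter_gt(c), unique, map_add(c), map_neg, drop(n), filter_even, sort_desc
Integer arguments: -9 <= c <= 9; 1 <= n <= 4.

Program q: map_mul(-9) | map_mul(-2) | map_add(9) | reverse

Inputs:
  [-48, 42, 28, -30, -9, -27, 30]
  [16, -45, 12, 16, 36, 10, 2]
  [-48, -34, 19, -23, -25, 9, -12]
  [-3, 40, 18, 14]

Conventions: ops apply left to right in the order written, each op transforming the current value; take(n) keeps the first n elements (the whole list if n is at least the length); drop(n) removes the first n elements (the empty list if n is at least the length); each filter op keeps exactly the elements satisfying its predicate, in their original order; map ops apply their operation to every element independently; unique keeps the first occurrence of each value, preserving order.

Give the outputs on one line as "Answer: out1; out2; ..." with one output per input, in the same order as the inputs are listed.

[549, -477, -153, -531, 513, 765, -855]; [45, 189, 657, 297, 225, -801, 297]; [-207, 171, -441, -405, 351, -603, -855]; [261, 333, 729, -45]

Execution, op by op:
  [-48, 42, 28, -30, -9, -27, 30] -> [432, -378, -252, 270, 81, 243, -270] -> [-864, 756, 504, -540, -162, -486, 540] -> [-855, 765, 513, -531, -153, -477, 549] -> [549, -477, -153, -531, 513, 765, -855]
  [16, -45, 12, 16, 36, 10, 2] -> [-144, 405, -108, -144, -324, -90, -18] -> [288, -810, 216, 288, 648, 180, 36] -> [297, -801, 225, 297, 657, 189, 45] -> [45, 189, 657, 297, 225, -801, 297]
  [-48, -34, 19, -23, -25, 9, -12] -> [432, 306, -171, 207, 225, -81, 108] -> [-864, -612, 342, -414, -450, 162, -216] -> [-855, -603, 351, -405, -441, 171, -207] -> [-207, 171, -441, -405, 351, -603, -855]
  [-3, 40, 18, 14] -> [27, -360, -162, -126] -> [-54, 720, 324, 252] -> [-45, 729, 333, 261] -> [261, 333, 729, -45]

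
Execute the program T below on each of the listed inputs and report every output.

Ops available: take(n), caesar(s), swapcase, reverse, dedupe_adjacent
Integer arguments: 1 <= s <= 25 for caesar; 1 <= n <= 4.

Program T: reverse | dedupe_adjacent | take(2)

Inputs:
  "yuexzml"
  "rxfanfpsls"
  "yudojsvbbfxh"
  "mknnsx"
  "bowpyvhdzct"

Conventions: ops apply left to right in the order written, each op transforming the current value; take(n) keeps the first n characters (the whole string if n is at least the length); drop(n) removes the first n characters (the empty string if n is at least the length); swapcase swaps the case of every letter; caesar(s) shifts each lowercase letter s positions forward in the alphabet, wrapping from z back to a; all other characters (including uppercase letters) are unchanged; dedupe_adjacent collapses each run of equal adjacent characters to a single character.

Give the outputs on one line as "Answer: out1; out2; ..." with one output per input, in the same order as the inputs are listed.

Execution, op by op:
  "yuexzml" -> "lmzxeuy" -> "lmzxeuy" -> "lm"
  "rxfanfpsls" -> "slspfnafxr" -> "slspfnafxr" -> "sl"
  "yudojsvbbfxh" -> "hxfbbvsjoduy" -> "hxfbvsjoduy" -> "hx"
  "mknnsx" -> "xsnnkm" -> "xsnkm" -> "xs"
  "bowpyvhdzct" -> "tczdhvypwob" -> "tczdhvypwob" -> "tc"

"lm"; "sl"; "hx"; "xs"; "tc"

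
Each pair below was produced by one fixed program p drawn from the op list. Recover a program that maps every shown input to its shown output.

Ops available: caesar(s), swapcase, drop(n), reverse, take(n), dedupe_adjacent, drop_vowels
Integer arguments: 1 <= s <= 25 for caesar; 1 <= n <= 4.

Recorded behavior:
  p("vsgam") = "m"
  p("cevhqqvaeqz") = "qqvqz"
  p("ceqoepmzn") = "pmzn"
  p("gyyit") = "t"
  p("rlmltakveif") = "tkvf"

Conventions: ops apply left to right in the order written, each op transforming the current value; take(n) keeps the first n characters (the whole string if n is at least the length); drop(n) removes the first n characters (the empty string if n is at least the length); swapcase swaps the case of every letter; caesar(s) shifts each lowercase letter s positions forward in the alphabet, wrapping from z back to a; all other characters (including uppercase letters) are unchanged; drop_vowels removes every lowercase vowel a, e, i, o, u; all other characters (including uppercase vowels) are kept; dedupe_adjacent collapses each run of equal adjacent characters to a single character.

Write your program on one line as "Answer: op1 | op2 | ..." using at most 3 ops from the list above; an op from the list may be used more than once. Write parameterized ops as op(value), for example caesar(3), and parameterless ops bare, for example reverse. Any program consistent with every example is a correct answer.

drop(3) | drop(1) | drop_vowels

Check, running the answer program on each example:
  "vsgam" -> "am" -> "m" -> "m"
  "cevhqqvaeqz" -> "hqqvaeqz" -> "qqvaeqz" -> "qqvqz"
  "ceqoepmzn" -> "oepmzn" -> "epmzn" -> "pmzn"
  "gyyit" -> "it" -> "t" -> "t"
  "rlmltakveif" -> "ltakveif" -> "takveif" -> "tkvf"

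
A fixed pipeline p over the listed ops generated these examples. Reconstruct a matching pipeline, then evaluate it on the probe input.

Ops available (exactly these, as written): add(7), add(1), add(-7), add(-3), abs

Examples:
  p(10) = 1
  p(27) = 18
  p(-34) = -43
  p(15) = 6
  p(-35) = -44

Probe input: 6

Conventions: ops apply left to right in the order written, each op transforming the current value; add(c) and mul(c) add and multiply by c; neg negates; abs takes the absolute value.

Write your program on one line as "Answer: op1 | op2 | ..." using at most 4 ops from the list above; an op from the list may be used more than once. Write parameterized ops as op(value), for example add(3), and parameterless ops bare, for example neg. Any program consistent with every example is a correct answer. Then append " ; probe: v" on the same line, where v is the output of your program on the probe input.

add(1) | add(-7) | add(-3) ; probe: -3

Check, running the answer program on each example:
  10 -> 11 -> 4 -> 1
  27 -> 28 -> 21 -> 18
  -34 -> -33 -> -40 -> -43
  15 -> 16 -> 9 -> 6
  -35 -> -34 -> -41 -> -44
  probe: 6 -> 7 -> 0 -> -3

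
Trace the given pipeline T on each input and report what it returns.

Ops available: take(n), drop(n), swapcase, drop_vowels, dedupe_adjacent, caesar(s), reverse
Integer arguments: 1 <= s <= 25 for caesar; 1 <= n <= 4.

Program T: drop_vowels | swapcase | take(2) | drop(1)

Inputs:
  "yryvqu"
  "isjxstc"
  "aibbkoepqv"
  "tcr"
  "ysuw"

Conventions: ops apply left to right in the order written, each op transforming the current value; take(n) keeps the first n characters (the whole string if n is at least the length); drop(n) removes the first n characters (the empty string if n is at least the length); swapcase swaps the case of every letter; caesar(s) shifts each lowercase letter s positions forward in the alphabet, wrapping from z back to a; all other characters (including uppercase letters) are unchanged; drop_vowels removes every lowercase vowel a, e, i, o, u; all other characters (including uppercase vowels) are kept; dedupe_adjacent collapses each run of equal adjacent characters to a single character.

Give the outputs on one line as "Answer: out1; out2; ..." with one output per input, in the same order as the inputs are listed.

Execution, op by op:
  "yryvqu" -> "yryvq" -> "YRYVQ" -> "YR" -> "R"
  "isjxstc" -> "sjxstc" -> "SJXSTC" -> "SJ" -> "J"
  "aibbkoepqv" -> "bbkpqv" -> "BBKPQV" -> "BB" -> "B"
  "tcr" -> "tcr" -> "TCR" -> "TC" -> "C"
  "ysuw" -> "ysw" -> "YSW" -> "YS" -> "S"

"R"; "J"; "B"; "C"; "S"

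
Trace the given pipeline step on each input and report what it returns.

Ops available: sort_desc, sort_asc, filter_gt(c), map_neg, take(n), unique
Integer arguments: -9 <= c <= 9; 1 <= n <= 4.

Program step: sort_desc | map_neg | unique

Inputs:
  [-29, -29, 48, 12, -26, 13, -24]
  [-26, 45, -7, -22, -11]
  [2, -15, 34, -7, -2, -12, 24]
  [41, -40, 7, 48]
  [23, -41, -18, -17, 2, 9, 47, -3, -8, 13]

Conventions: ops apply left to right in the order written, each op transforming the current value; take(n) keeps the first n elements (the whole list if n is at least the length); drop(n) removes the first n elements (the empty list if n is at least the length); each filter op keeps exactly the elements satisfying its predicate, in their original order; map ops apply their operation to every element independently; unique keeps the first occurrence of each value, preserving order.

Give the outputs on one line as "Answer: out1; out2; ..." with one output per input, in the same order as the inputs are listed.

Execution, op by op:
  [-29, -29, 48, 12, -26, 13, -24] -> [48, 13, 12, -24, -26, -29, -29] -> [-48, -13, -12, 24, 26, 29, 29] -> [-48, -13, -12, 24, 26, 29]
  [-26, 45, -7, -22, -11] -> [45, -7, -11, -22, -26] -> [-45, 7, 11, 22, 26] -> [-45, 7, 11, 22, 26]
  [2, -15, 34, -7, -2, -12, 24] -> [34, 24, 2, -2, -7, -12, -15] -> [-34, -24, -2, 2, 7, 12, 15] -> [-34, -24, -2, 2, 7, 12, 15]
  [41, -40, 7, 48] -> [48, 41, 7, -40] -> [-48, -41, -7, 40] -> [-48, -41, -7, 40]
  [23, -41, -18, -17, 2, 9, 47, -3, -8, 13] -> [47, 23, 13, 9, 2, -3, -8, -17, -18, -41] -> [-47, -23, -13, -9, -2, 3, 8, 17, 18, 41] -> [-47, -23, -13, -9, -2, 3, 8, 17, 18, 41]

[-48, -13, -12, 24, 26, 29]; [-45, 7, 11, 22, 26]; [-34, -24, -2, 2, 7, 12, 15]; [-48, -41, -7, 40]; [-47, -23, -13, -9, -2, 3, 8, 17, 18, 41]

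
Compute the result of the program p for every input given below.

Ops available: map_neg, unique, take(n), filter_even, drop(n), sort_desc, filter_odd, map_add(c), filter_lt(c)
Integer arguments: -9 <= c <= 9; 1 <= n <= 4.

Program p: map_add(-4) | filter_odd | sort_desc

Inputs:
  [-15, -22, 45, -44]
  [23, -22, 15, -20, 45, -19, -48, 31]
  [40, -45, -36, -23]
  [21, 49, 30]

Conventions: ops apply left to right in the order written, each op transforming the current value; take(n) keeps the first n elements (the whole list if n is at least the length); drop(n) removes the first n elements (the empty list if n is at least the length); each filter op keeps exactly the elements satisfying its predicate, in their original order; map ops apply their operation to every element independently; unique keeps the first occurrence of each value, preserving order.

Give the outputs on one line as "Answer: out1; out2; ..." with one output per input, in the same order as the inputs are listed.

Execution, op by op:
  [-15, -22, 45, -44] -> [-19, -26, 41, -48] -> [-19, 41] -> [41, -19]
  [23, -22, 15, -20, 45, -19, -48, 31] -> [19, -26, 11, -24, 41, -23, -52, 27] -> [19, 11, 41, -23, 27] -> [41, 27, 19, 11, -23]
  [40, -45, -36, -23] -> [36, -49, -40, -27] -> [-49, -27] -> [-27, -49]
  [21, 49, 30] -> [17, 45, 26] -> [17, 45] -> [45, 17]

[41, -19]; [41, 27, 19, 11, -23]; [-27, -49]; [45, 17]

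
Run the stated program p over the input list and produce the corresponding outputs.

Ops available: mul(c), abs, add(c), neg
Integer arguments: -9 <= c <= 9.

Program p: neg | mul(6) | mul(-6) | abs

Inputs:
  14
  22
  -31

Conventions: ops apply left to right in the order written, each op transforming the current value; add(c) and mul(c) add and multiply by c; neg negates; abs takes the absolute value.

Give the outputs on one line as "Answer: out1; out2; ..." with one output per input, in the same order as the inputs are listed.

Execution, op by op:
  14 -> -14 -> -84 -> 504 -> 504
  22 -> -22 -> -132 -> 792 -> 792
  -31 -> 31 -> 186 -> -1116 -> 1116

504; 792; 1116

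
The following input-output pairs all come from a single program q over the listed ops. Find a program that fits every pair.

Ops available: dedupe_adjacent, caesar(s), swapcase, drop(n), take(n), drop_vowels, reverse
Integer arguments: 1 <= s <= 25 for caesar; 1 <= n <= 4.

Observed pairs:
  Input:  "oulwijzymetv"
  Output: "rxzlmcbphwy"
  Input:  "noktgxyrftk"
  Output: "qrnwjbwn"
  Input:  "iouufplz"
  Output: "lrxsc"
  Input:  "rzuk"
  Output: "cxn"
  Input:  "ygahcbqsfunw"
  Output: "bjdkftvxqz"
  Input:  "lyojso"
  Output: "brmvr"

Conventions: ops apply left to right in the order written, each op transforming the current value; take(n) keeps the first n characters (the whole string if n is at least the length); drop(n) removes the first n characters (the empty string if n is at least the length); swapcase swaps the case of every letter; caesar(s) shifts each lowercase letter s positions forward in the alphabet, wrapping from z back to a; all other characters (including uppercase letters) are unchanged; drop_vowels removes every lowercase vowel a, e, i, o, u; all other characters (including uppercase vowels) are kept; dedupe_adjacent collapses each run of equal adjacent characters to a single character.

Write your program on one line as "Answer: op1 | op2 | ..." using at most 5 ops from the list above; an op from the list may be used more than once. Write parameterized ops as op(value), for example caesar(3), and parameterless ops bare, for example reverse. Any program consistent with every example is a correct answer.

caesar(3) | reverse | drop_vowels | dedupe_adjacent | reverse

Check, running the answer program on each example:
  "oulwijzymetv" -> "rxozlmcbphwy" -> "ywhpbcmlzoxr" -> "ywhpbcmlzxr" -> "ywhpbcmlzxr" -> "rxzlmcbphwy"
  "noktgxyrftk" -> "qrnwjabuiwn" -> "nwiubajwnrq" -> "nwbjwnrq" -> "nwbjwnrq" -> "qrnwjbwn"
  "iouufplz" -> "lrxxisoc" -> "cosixxrl" -> "csxxrl" -> "csxrl" -> "lrxsc"
  "rzuk" -> "ucxn" -> "nxcu" -> "nxc" -> "nxc" -> "cxn"
  "ygahcbqsfunw" -> "bjdkfetvixqz" -> "zqxivtefkdjb" -> "zqxvtfkdjb" -> "zqxvtfkdjb" -> "bjdkftvxqz"
  "lyojso" -> "obrmvr" -> "rvmrbo" -> "rvmrb" -> "rvmrb" -> "brmvr"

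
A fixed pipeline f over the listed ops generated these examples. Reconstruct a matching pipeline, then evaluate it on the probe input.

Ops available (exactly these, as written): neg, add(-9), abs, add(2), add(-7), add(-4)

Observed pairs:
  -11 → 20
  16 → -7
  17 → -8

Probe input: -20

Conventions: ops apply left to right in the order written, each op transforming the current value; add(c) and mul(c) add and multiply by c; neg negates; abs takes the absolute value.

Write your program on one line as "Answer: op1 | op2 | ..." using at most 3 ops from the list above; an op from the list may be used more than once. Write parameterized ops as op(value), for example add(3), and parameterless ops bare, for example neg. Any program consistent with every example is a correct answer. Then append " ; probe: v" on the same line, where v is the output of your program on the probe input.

add(-9) | neg ; probe: 29

Check, running the answer program on each example:
  -11 -> -20 -> 20
  16 -> 7 -> -7
  17 -> 8 -> -8
  probe: -20 -> -29 -> 29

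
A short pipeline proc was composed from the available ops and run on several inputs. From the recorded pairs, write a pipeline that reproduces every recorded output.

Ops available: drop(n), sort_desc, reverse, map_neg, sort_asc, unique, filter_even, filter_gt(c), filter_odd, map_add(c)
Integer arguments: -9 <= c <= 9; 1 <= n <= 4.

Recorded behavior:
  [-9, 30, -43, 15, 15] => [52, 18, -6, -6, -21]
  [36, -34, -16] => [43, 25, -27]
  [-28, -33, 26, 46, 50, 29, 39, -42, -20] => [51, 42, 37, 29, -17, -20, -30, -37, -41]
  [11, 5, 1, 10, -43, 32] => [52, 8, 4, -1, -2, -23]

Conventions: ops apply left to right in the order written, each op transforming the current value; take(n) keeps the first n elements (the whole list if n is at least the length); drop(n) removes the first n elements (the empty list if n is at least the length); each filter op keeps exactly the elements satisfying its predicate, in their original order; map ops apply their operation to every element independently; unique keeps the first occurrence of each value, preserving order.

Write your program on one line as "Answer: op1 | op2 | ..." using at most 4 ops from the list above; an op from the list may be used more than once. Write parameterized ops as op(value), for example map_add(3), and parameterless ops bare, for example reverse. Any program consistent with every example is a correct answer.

reverse | map_add(-9) | sort_asc | map_neg

Check, running the answer program on each example:
  [-9, 30, -43, 15, 15] -> [15, 15, -43, 30, -9] -> [6, 6, -52, 21, -18] -> [-52, -18, 6, 6, 21] -> [52, 18, -6, -6, -21]
  [36, -34, -16] -> [-16, -34, 36] -> [-25, -43, 27] -> [-43, -25, 27] -> [43, 25, -27]
  [-28, -33, 26, 46, 50, 29, 39, -42, -20] -> [-20, -42, 39, 29, 50, 46, 26, -33, -28] -> [-29, -51, 30, 20, 41, 37, 17, -42, -37] -> [-51, -42, -37, -29, 17, 20, 30, 37, 41] -> [51, 42, 37, 29, -17, -20, -30, -37, -41]
  [11, 5, 1, 10, -43, 32] -> [32, -43, 10, 1, 5, 11] -> [23, -52, 1, -8, -4, 2] -> [-52, -8, -4, 1, 2, 23] -> [52, 8, 4, -1, -2, -23]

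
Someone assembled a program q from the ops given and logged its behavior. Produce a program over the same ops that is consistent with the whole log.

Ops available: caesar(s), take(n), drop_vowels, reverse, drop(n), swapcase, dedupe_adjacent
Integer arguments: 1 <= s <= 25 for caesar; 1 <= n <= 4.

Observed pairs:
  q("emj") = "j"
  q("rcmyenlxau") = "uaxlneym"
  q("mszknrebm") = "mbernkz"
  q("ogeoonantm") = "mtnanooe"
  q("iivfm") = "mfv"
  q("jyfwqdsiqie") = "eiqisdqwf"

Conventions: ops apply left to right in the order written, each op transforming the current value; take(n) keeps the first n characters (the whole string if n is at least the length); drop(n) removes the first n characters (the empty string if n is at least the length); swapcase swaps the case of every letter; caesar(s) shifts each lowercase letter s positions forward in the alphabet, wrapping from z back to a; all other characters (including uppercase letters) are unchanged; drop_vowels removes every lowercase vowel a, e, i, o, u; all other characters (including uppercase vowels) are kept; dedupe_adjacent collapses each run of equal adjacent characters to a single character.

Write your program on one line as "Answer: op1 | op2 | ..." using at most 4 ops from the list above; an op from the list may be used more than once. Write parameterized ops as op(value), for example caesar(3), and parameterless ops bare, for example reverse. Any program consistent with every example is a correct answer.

drop(1) | drop(1) | reverse

Check, running the answer program on each example:
  "emj" -> "mj" -> "j" -> "j"
  "rcmyenlxau" -> "cmyenlxau" -> "myenlxau" -> "uaxlneym"
  "mszknrebm" -> "szknrebm" -> "zknrebm" -> "mbernkz"
  "ogeoonantm" -> "geoonantm" -> "eoonantm" -> "mtnanooe"
  "iivfm" -> "ivfm" -> "vfm" -> "mfv"
  "jyfwqdsiqie" -> "yfwqdsiqie" -> "fwqdsiqie" -> "eiqisdqwf"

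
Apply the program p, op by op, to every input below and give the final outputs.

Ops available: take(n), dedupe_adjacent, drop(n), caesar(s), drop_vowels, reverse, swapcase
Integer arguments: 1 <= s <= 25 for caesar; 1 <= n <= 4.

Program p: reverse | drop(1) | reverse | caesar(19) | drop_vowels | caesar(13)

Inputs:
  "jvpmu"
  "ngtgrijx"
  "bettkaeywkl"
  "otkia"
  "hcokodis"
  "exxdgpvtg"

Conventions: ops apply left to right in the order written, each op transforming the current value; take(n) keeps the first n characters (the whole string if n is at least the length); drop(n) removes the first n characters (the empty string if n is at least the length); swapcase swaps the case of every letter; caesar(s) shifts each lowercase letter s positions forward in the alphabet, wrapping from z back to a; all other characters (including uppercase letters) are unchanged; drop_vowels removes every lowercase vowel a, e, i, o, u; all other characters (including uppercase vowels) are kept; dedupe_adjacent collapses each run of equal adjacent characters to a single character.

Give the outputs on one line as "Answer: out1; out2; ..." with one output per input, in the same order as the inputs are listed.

Execution, op by op:
  "jvpmu" -> "umpvj" -> "mpvj" -> "jvpm" -> "coif" -> "cf" -> "ps"
  "ngtgrijx" -> "xjirgtgn" -> "jirgtgn" -> "ngtgrij" -> "gzmzkbc" -> "gzmzkbc" -> "tmzmxop"
  "bettkaeywkl" -> "lkwyeaktteb" -> "kwyeaktteb" -> "bettkaeywk" -> "uxmmdtxrpd" -> "xmmdtxrpd" -> "kzzqgkecq"
  "otkia" -> "aikto" -> "ikto" -> "otki" -> "hmdb" -> "hmdb" -> "uzqo"
  "hcokodis" -> "sidokoch" -> "idokoch" -> "hcokodi" -> "avhdhwb" -> "vhdhwb" -> "iuqujo"
  "exxdgpvtg" -> "gtvpgdxxe" -> "tvpgdxxe" -> "exxdgpvt" -> "xqqwziom" -> "xqqwzm" -> "kddjmz"

"ps"; "tmzmxop"; "kzzqgkecq"; "uzqo"; "iuqujo"; "kddjmz"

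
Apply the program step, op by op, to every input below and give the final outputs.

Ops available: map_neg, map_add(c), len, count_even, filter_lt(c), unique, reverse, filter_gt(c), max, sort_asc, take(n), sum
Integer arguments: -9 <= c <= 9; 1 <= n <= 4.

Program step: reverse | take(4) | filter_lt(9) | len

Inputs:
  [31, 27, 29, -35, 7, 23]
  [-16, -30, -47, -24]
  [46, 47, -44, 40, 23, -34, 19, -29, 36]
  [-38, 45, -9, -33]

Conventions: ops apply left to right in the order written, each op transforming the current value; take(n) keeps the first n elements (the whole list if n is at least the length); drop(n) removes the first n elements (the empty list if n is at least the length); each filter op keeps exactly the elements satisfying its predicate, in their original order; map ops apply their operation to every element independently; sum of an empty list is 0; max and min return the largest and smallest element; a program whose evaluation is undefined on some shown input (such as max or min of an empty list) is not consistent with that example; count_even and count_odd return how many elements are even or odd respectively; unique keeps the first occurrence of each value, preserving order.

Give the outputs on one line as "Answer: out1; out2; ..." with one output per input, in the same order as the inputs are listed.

Execution, op by op:
  [31, 27, 29, -35, 7, 23] -> [23, 7, -35, 29, 27, 31] -> [23, 7, -35, 29] -> [7, -35] -> 2
  [-16, -30, -47, -24] -> [-24, -47, -30, -16] -> [-24, -47, -30, -16] -> [-24, -47, -30, -16] -> 4
  [46, 47, -44, 40, 23, -34, 19, -29, 36] -> [36, -29, 19, -34, 23, 40, -44, 47, 46] -> [36, -29, 19, -34] -> [-29, -34] -> 2
  [-38, 45, -9, -33] -> [-33, -9, 45, -38] -> [-33, -9, 45, -38] -> [-33, -9, -38] -> 3

2; 4; 2; 3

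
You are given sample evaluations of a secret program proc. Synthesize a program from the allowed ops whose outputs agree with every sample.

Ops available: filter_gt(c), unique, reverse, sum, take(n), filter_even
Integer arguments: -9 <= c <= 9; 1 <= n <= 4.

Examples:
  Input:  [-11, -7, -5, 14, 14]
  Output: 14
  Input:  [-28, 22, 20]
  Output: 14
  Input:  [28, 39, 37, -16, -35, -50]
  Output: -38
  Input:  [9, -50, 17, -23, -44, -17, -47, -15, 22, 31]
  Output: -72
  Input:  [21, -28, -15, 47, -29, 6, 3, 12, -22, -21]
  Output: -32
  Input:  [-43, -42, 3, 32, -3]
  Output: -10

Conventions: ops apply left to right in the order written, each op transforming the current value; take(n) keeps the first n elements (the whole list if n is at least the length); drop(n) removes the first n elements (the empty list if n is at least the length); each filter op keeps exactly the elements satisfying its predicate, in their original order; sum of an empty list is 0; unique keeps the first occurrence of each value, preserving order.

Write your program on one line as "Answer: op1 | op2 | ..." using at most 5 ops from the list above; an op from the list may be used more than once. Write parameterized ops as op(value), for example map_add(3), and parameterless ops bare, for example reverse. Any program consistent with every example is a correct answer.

filter_even | reverse | unique | sum

Check, running the answer program on each example:
  [-11, -7, -5, 14, 14] -> [14, 14] -> [14, 14] -> [14] -> 14
  [-28, 22, 20] -> [-28, 22, 20] -> [20, 22, -28] -> [20, 22, -28] -> 14
  [28, 39, 37, -16, -35, -50] -> [28, -16, -50] -> [-50, -16, 28] -> [-50, -16, 28] -> -38
  [9, -50, 17, -23, -44, -17, -47, -15, 22, 31] -> [-50, -44, 22] -> [22, -44, -50] -> [22, -44, -50] -> -72
  [21, -28, -15, 47, -29, 6, 3, 12, -22, -21] -> [-28, 6, 12, -22] -> [-22, 12, 6, -28] -> [-22, 12, 6, -28] -> -32
  [-43, -42, 3, 32, -3] -> [-42, 32] -> [32, -42] -> [32, -42] -> -10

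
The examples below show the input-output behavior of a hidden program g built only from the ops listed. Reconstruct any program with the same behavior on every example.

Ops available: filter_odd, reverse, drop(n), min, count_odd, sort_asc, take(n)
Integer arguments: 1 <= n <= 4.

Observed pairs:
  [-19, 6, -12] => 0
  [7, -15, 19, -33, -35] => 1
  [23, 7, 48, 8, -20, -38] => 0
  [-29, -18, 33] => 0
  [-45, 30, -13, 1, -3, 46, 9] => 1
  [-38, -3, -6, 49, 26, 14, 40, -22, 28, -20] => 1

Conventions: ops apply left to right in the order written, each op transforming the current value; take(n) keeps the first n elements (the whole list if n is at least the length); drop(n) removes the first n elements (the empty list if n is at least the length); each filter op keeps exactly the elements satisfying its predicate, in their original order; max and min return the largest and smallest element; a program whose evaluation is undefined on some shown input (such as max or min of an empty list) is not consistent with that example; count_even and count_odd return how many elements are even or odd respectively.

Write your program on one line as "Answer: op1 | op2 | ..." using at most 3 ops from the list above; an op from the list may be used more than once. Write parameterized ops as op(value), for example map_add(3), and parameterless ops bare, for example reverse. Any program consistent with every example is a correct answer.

take(4) | drop(3) | count_odd

Check, running the answer program on each example:
  [-19, 6, -12] -> [-19, 6, -12] -> [] -> 0
  [7, -15, 19, -33, -35] -> [7, -15, 19, -33] -> [-33] -> 1
  [23, 7, 48, 8, -20, -38] -> [23, 7, 48, 8] -> [8] -> 0
  [-29, -18, 33] -> [-29, -18, 33] -> [] -> 0
  [-45, 30, -13, 1, -3, 46, 9] -> [-45, 30, -13, 1] -> [1] -> 1
  [-38, -3, -6, 49, 26, 14, 40, -22, 28, -20] -> [-38, -3, -6, 49] -> [49] -> 1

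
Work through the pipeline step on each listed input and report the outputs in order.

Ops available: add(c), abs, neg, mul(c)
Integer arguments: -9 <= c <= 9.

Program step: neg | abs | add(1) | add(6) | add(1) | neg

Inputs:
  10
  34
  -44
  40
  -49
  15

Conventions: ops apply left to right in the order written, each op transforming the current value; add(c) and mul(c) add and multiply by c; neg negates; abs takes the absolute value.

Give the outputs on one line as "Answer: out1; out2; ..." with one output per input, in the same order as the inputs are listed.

-18; -42; -52; -48; -57; -23

Execution, op by op:
  10 -> -10 -> 10 -> 11 -> 17 -> 18 -> -18
  34 -> -34 -> 34 -> 35 -> 41 -> 42 -> -42
  -44 -> 44 -> 44 -> 45 -> 51 -> 52 -> -52
  40 -> -40 -> 40 -> 41 -> 47 -> 48 -> -48
  -49 -> 49 -> 49 -> 50 -> 56 -> 57 -> -57
  15 -> -15 -> 15 -> 16 -> 22 -> 23 -> -23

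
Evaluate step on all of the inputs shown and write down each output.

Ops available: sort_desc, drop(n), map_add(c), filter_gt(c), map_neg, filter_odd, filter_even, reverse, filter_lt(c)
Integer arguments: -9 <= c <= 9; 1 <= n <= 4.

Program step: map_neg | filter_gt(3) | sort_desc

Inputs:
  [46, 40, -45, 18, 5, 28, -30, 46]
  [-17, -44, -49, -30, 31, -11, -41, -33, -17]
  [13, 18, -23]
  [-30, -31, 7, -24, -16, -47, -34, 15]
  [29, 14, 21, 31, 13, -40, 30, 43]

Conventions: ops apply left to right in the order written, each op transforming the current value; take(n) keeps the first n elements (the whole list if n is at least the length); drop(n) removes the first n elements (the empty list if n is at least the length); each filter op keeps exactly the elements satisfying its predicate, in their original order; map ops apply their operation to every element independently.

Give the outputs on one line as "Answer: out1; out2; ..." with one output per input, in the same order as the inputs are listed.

Execution, op by op:
  [46, 40, -45, 18, 5, 28, -30, 46] -> [-46, -40, 45, -18, -5, -28, 30, -46] -> [45, 30] -> [45, 30]
  [-17, -44, -49, -30, 31, -11, -41, -33, -17] -> [17, 44, 49, 30, -31, 11, 41, 33, 17] -> [17, 44, 49, 30, 11, 41, 33, 17] -> [49, 44, 41, 33, 30, 17, 17, 11]
  [13, 18, -23] -> [-13, -18, 23] -> [23] -> [23]
  [-30, -31, 7, -24, -16, -47, -34, 15] -> [30, 31, -7, 24, 16, 47, 34, -15] -> [30, 31, 24, 16, 47, 34] -> [47, 34, 31, 30, 24, 16]
  [29, 14, 21, 31, 13, -40, 30, 43] -> [-29, -14, -21, -31, -13, 40, -30, -43] -> [40] -> [40]

[45, 30]; [49, 44, 41, 33, 30, 17, 17, 11]; [23]; [47, 34, 31, 30, 24, 16]; [40]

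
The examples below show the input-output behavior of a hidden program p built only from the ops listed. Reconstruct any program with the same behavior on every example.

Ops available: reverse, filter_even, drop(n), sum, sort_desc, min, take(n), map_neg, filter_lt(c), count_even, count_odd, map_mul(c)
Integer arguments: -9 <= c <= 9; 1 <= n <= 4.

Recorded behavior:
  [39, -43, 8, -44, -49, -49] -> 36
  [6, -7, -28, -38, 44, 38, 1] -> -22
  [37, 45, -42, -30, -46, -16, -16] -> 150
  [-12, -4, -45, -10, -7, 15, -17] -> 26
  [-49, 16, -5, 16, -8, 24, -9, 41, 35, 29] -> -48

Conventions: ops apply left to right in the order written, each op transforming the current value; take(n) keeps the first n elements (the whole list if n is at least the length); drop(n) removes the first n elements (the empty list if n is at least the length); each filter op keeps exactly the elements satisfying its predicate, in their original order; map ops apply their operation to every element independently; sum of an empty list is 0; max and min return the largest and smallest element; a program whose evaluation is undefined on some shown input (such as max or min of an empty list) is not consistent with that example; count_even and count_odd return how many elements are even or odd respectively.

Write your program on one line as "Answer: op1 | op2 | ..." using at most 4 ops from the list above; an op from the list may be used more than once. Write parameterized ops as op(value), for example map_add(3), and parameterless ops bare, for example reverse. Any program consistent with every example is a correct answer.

sort_desc | map_neg | filter_even | sum

Check, running the answer program on each example:
  [39, -43, 8, -44, -49, -49] -> [39, 8, -43, -44, -49, -49] -> [-39, -8, 43, 44, 49, 49] -> [-8, 44] -> 36
  [6, -7, -28, -38, 44, 38, 1] -> [44, 38, 6, 1, -7, -28, -38] -> [-44, -38, -6, -1, 7, 28, 38] -> [-44, -38, -6, 28, 38] -> -22
  [37, 45, -42, -30, -46, -16, -16] -> [45, 37, -16, -16, -30, -42, -46] -> [-45, -37, 16, 16, 30, 42, 46] -> [16, 16, 30, 42, 46] -> 150
  [-12, -4, -45, -10, -7, 15, -17] -> [15, -4, -7, -10, -12, -17, -45] -> [-15, 4, 7, 10, 12, 17, 45] -> [4, 10, 12] -> 26
  [-49, 16, -5, 16, -8, 24, -9, 41, 35, 29] -> [41, 35, 29, 24, 16, 16, -5, -8, -9, -49] -> [-41, -35, -29, -24, -16, -16, 5, 8, 9, 49] -> [-24, -16, -16, 8] -> -48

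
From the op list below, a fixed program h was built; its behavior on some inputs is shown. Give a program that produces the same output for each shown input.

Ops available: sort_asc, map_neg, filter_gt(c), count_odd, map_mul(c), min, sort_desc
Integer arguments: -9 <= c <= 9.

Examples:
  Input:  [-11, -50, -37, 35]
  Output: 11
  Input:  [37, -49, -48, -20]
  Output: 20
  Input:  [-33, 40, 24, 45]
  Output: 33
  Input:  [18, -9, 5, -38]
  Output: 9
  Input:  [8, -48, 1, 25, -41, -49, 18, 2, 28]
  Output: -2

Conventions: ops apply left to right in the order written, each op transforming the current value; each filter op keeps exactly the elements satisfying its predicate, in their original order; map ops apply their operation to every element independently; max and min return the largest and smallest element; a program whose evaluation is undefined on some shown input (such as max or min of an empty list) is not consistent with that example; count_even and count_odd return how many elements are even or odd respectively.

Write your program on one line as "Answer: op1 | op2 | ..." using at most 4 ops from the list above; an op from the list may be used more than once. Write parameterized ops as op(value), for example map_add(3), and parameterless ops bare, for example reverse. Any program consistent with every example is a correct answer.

map_neg | filter_gt(-4) | min

Check, running the answer program on each example:
  [-11, -50, -37, 35] -> [11, 50, 37, -35] -> [11, 50, 37] -> 11
  [37, -49, -48, -20] -> [-37, 49, 48, 20] -> [49, 48, 20] -> 20
  [-33, 40, 24, 45] -> [33, -40, -24, -45] -> [33] -> 33
  [18, -9, 5, -38] -> [-18, 9, -5, 38] -> [9, 38] -> 9
  [8, -48, 1, 25, -41, -49, 18, 2, 28] -> [-8, 48, -1, -25, 41, 49, -18, -2, -28] -> [48, -1, 41, 49, -2] -> -2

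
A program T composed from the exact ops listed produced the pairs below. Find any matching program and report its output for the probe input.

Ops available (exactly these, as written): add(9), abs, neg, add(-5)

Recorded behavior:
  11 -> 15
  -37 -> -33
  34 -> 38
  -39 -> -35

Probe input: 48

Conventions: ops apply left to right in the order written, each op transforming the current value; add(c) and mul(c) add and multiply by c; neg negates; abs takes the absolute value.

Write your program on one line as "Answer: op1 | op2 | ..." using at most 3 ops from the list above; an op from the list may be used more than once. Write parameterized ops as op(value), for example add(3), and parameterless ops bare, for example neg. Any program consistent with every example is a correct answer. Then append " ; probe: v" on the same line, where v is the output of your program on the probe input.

add(9) | add(-5) ; probe: 52

Check, running the answer program on each example:
  11 -> 20 -> 15
  -37 -> -28 -> -33
  34 -> 43 -> 38
  -39 -> -30 -> -35
  probe: 48 -> 57 -> 52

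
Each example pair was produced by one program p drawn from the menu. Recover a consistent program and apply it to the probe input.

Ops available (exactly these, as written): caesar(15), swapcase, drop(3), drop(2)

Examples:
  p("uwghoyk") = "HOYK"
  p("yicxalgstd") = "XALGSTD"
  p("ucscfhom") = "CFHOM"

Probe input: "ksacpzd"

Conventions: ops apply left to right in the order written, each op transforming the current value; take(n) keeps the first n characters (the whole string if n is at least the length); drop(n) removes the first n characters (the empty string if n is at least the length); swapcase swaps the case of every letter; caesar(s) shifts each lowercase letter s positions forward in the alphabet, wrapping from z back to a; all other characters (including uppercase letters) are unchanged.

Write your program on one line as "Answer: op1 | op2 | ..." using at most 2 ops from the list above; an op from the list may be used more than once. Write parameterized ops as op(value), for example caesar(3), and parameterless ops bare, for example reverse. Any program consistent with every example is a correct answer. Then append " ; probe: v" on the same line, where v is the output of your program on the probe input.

swapcase | drop(3) ; probe: "CPZD"

Check, running the answer program on each example:
  "uwghoyk" -> "UWGHOYK" -> "HOYK"
  "yicxalgstd" -> "YICXALGSTD" -> "XALGSTD"
  "ucscfhom" -> "UCSCFHOM" -> "CFHOM"
  probe: "ksacpzd" -> "KSACPZD" -> "CPZD"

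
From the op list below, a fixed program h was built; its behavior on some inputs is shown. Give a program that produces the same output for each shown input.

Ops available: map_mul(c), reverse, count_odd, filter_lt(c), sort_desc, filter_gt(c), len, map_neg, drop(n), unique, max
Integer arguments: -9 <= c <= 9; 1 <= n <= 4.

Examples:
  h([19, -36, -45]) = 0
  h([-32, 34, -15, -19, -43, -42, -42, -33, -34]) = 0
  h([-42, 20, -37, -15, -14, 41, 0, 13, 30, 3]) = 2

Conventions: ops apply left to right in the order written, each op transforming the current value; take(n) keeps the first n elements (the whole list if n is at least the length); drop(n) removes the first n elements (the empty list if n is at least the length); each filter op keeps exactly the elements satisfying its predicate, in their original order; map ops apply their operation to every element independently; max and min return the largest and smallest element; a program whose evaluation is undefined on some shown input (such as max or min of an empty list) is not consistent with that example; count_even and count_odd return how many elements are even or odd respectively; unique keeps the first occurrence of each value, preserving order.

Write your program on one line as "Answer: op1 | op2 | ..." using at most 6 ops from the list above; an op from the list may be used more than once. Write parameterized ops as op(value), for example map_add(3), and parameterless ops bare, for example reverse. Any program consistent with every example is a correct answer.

reverse | map_neg | reverse | drop(2) | filter_lt(-8) | count_odd

Check, running the answer program on each example:
  [19, -36, -45] -> [-45, -36, 19] -> [45, 36, -19] -> [-19, 36, 45] -> [45] -> [] -> 0
  [-32, 34, -15, -19, -43, -42, -42, -33, -34] -> [-34, -33, -42, -42, -43, -19, -15, 34, -32] -> [34, 33, 42, 42, 43, 19, 15, -34, 32] -> [32, -34, 15, 19, 43, 42, 42, 33, 34] -> [15, 19, 43, 42, 42, 33, 34] -> [] -> 0
  [-42, 20, -37, -15, -14, 41, 0, 13, 30, 3] -> [3, 30, 13, 0, 41, -14, -15, -37, 20, -42] -> [-3, -30, -13, 0, -41, 14, 15, 37, -20, 42] -> [42, -20, 37, 15, 14, -41, 0, -13, -30, -3] -> [37, 15, 14, -41, 0, -13, -30, -3] -> [-41, -13, -30] -> 2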